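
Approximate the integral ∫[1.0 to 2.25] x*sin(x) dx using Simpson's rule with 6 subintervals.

f(x) = x*sin(x)
a = 1.0, b = 2.25, n = 6
h = (b - a)/n = 0.208333

Simpson's rule: (h/3)[f(x₀) + 4f(x₁) + 2f(x₂) + ... + f(xₙ)]

x_0 = 1.0000, f(x_0) = 0.841471, coefficient = 1
x_1 = 1.2083, f(x_1) = 1.129823, coefficient = 4
x_2 = 1.4167, f(x_2) = 1.399873, coefficient = 2
x_3 = 1.6250, f(x_3) = 1.622613, coefficient = 4
x_4 = 1.8333, f(x_4) = 1.770514, coefficient = 2
x_5 = 2.0417, f(x_5) = 1.819480, coefficient = 4
x_6 = 2.2500, f(x_6) = 1.750665, coefficient = 1

I ≈ (0.208333/3) × 27.220575 = 1.890318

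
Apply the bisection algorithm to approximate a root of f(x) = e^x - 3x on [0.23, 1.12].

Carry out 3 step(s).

f(x) = e^x - 3x
Initial interval: [0.23, 1.12]

Iteration 1:
  c_1 = (0.230000 + 1.120000)/2 = 0.675000
  f(c_1) = f(0.675000) = -0.060967
  f(a) × f(c) < 0, new interval: [0.230000, 0.675000]
Iteration 2:
  c_2 = (0.230000 + 0.675000)/2 = 0.452500
  f(c_2) = f(0.452500) = 0.214738
  f(a) × f(c) ≥ 0, new interval: [0.452500, 0.675000]
Iteration 3:
  c_3 = (0.452500 + 0.675000)/2 = 0.563750
  f(c_3) = f(0.563750) = 0.066000
  f(a) × f(c) ≥ 0, new interval: [0.563750, 0.675000]

After 3 iteration(s), the approximation is c_3 = 0.563750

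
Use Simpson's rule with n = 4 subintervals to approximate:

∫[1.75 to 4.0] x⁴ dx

f(x) = x⁴
a = 1.75, b = 4.0, n = 4
h = (b - a)/n = 0.562500

Simpson's rule: (h/3)[f(x₀) + 4f(x₁) + 2f(x₂) + ... + f(xₙ)]

x_0 = 1.7500, f(x_0) = 9.378906, coefficient = 1
x_1 = 2.3125, f(x_1) = 28.597427, coefficient = 4
x_2 = 2.8750, f(x_2) = 68.320557, coefficient = 2
x_3 = 3.4375, f(x_3) = 139.627457, coefficient = 4
x_4 = 4.0000, f(x_4) = 256.000000, coefficient = 1

I ≈ (0.562500/3) × 1074.919556 = 201.547417
Exact value: 201.517383
Error: 0.030034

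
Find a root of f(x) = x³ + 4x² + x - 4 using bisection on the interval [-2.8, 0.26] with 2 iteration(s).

f(x) = x³ + 4x² + x - 4
Initial interval: [-2.8, 0.26]

Iteration 1:
  c_1 = (-2.800000 + 0.260000)/2 = -1.270000
  f(c_1) = f(-1.270000) = -0.866783
  f(a) × f(c) < 0, new interval: [-2.800000, -1.270000]
Iteration 2:
  c_2 = (-2.800000 + (-1.270000))/2 = -2.035000
  f(c_2) = f(-2.035000) = 2.102507
  f(a) × f(c) ≥ 0, new interval: [-2.035000, -1.270000]

After 2 iteration(s), the approximation is c_2 = -2.035000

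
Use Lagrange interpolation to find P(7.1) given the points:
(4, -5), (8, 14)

Lagrange interpolation formula:
P(x) = Σ yᵢ × Lᵢ(x)
where Lᵢ(x) = Π_{j≠i} (x - xⱼ)/(xᵢ - xⱼ)

L_0(7.1) = (7.1 - 8)/(4 - 8) = 0.225000
L_1(7.1) = (7.1 - 4)/(8 - 4) = 0.775000

P(7.1) = (-5)×L_0(7.1) + 14×L_1(7.1)
P(7.1) = 9.725000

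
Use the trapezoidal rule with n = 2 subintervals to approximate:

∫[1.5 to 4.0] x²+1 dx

f(x) = x²+1
a = 1.5, b = 4.0, n = 2
h = (b - a)/n = 1.250000

Trapezoidal rule: (h/2)[f(x₀) + 2f(x₁) + 2f(x₂) + ... + f(xₙ)]

x_0 = 1.5000, f(x_0) = 3.250000, coefficient = 1
x_1 = 2.7500, f(x_1) = 8.562500, coefficient = 2
x_2 = 4.0000, f(x_2) = 17.000000, coefficient = 1

I ≈ (1.250000/2) × 37.375000 = 23.359375
Exact value: 22.708333
Error: 0.651042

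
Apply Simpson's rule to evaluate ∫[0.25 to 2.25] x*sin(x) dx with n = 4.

f(x) = x*sin(x)
a = 0.25, b = 2.25, n = 4
h = (b - a)/n = 0.500000

Simpson's rule: (h/3)[f(x₀) + 4f(x₁) + 2f(x₂) + ... + f(xₙ)]

x_0 = 0.2500, f(x_0) = 0.061851, coefficient = 1
x_1 = 0.7500, f(x_1) = 0.511229, coefficient = 4
x_2 = 1.2500, f(x_2) = 1.186231, coefficient = 2
x_3 = 1.7500, f(x_3) = 1.721975, coefficient = 4
x_4 = 2.2500, f(x_4) = 1.750665, coefficient = 1

I ≈ (0.500000/3) × 13.117795 = 2.186299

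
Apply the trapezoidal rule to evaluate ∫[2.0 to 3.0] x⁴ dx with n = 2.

f(x) = x⁴
a = 2.0, b = 3.0, n = 2
h = (b - a)/n = 0.500000

Trapezoidal rule: (h/2)[f(x₀) + 2f(x₁) + 2f(x₂) + ... + f(xₙ)]

x_0 = 2.0000, f(x_0) = 16.000000, coefficient = 1
x_1 = 2.5000, f(x_1) = 39.062500, coefficient = 2
x_2 = 3.0000, f(x_2) = 81.000000, coefficient = 1

I ≈ (0.500000/2) × 175.125000 = 43.781250
Exact value: 42.200000
Error: 1.581250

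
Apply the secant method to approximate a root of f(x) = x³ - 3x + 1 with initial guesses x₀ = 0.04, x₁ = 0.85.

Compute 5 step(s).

f(x) = x³ - 3x + 1
x₀ = 0.04, x₁ = 0.85

Secant formula: x_{n+1} = x_n - f(x_n)(x_n - x_{n-1})/(f(x_n) - f(x_{n-1}))

Iteration 1:
  f(0.040000) = 0.880064
  f(0.850000) = -0.935875
  x_2 = 0.850000 - (-0.935875)×(0.850000 - 0.040000)/(-0.935875 - 0.880064)
       = 0.432553
Iteration 2:
  f(0.850000) = -0.935875
  f(0.432553) = -0.216727
  x_3 = 0.432553 - (-0.216727)×(0.432553 - 0.850000)/(-0.216727 - (-0.935875))
       = 0.306748
Iteration 3:
  f(0.432553) = -0.216727
  f(0.306748) = 0.108618
  x_4 = 0.306748 - 0.108618×(0.306748 - 0.432553)/(0.108618 - (-0.216727))
       = 0.348749
Iteration 4:
  f(0.306748) = 0.108618
  f(0.348749) = -0.003830
  x_5 = 0.348749 - (-0.003830)×(0.348749 - 0.306748)/(-0.003830 - 0.108618)
       = 0.347318
Iteration 5:
  f(0.348749) = -0.003830
  f(0.347318) = -0.000058
  x_6 = 0.347318 - (-0.000058)×(0.347318 - 0.348749)/(-0.000058 - (-0.003830))
       = 0.347296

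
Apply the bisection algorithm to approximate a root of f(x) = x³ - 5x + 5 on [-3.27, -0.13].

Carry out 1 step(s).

f(x) = x³ - 5x + 5
Initial interval: [-3.27, -0.13]

Iteration 1:
  c_1 = (-3.270000 + (-0.130000))/2 = -1.700000
  f(c_1) = f(-1.700000) = 8.587000
  f(a) × f(c) < 0, new interval: [-3.270000, -1.700000]

After 1 iteration(s), the approximation is c_1 = -1.700000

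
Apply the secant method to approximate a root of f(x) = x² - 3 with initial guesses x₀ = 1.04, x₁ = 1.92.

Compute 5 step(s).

f(x) = x² - 3
x₀ = 1.04, x₁ = 1.92

Secant formula: x_{n+1} = x_n - f(x_n)(x_n - x_{n-1})/(f(x_n) - f(x_{n-1}))

Iteration 1:
  f(1.040000) = -1.918400
  f(1.920000) = 0.686400
  x_2 = 1.920000 - 0.686400×(1.920000 - 1.040000)/(0.686400 - (-1.918400))
       = 1.688108
Iteration 2:
  f(1.920000) = 0.686400
  f(1.688108) = -0.150291
  x_3 = 1.688108 - (-0.150291)×(1.688108 - 1.920000)/(-0.150291 - 0.686400)
       = 1.729762
Iteration 3:
  f(1.688108) = -0.150291
  f(1.729762) = -0.007924
  x_4 = 1.729762 - (-0.007924)×(1.729762 - 1.688108)/(-0.007924 - (-0.150291))
       = 1.732080
Iteration 4:
  f(1.729762) = -0.007924
  f(1.732080) = 0.000102
  x_5 = 1.732080 - 0.000102×(1.732080 - 1.729762)/(0.000102 - (-0.007924))
       = 1.732051
Iteration 5:
  f(1.732080) = 0.000102
  f(1.732051) = 0.000000
  x_6 = 1.732051 - 0.000000×(1.732051 - 1.732080)/(0.000000 - 0.000102)
       = 1.732051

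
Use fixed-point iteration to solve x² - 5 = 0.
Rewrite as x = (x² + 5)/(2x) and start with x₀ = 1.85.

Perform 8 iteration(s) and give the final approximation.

Equation: x² - 5 = 0
Fixed-point form: x = (x² + 5)/(2x)
x₀ = 1.85

x_1 = g(1.850000) = 2.276351
x_2 = g(2.276351) = 2.236424
x_3 = g(2.236424) = 2.236068
x_4 = g(2.236068) = 2.236068
x_5 = g(2.236068) = 2.236068
x_6 = g(2.236068) = 2.236068
x_7 = g(2.236068) = 2.236068
x_8 = g(2.236068) = 2.236068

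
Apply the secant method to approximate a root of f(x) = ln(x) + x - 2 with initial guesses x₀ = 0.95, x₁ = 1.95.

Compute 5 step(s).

f(x) = ln(x) + x - 2
x₀ = 0.95, x₁ = 1.95

Secant formula: x_{n+1} = x_n - f(x_n)(x_n - x_{n-1})/(f(x_n) - f(x_{n-1}))

Iteration 1:
  f(0.950000) = -1.101293
  f(1.950000) = 0.617829
  x_2 = 1.950000 - 0.617829×(1.950000 - 0.950000)/(0.617829 - (-1.101293))
       = 1.590614
Iteration 2:
  f(1.950000) = 0.617829
  f(1.590614) = 0.054733
  x_3 = 1.590614 - 0.054733×(1.590614 - 1.950000)/(0.054733 - 0.617829)
       = 1.555681
Iteration 3:
  f(1.590614) = 0.054733
  f(1.555681) = -0.002406
  x_4 = 1.555681 - (-0.002406)×(1.555681 - 1.590614)/(-0.002406 - 0.054733)
       = 1.557152
Iteration 4:
  f(1.555681) = -0.002406
  f(1.557152) = 0.000010
  x_5 = 1.557152 - 0.000010×(1.557152 - 1.555681)/(0.000010 - (-0.002406))
       = 1.557146
Iteration 5:
  f(1.557152) = 0.000010
  f(1.557146) = 0.000000
  x_6 = 1.557146 - 0.000000×(1.557146 - 1.557152)/(0.000000 - 0.000010)
       = 1.557146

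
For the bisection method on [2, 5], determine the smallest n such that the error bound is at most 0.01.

We need (b-a)/2^n ≤ 0.01
(5 - 2)/2^n ≤ 0.01
3/2^n ≤ 0.01
2^n ≥ 300
n ≥ log₂(300) = 8.23
n ≥ 9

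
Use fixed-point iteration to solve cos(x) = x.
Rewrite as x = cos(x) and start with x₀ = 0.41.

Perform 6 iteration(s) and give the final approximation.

Equation: cos(x) = x
Fixed-point form: x = cos(x)
x₀ = 0.41

x_1 = g(0.410000) = 0.917121
x_2 = g(0.917121) = 0.608108
x_3 = g(0.608108) = 0.820730
x_4 = g(0.820730) = 0.681687
x_5 = g(0.681687) = 0.776511
x_6 = g(0.776511) = 0.713363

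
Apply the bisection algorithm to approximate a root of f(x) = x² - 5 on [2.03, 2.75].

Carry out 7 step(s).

f(x) = x² - 5
Initial interval: [2.03, 2.75]

Iteration 1:
  c_1 = (2.030000 + 2.750000)/2 = 2.390000
  f(c_1) = f(2.390000) = 0.712100
  f(a) × f(c) < 0, new interval: [2.030000, 2.390000]
Iteration 2:
  c_2 = (2.030000 + 2.390000)/2 = 2.210000
  f(c_2) = f(2.210000) = -0.115900
  f(a) × f(c) ≥ 0, new interval: [2.210000, 2.390000]
Iteration 3:
  c_3 = (2.210000 + 2.390000)/2 = 2.300000
  f(c_3) = f(2.300000) = 0.290000
  f(a) × f(c) < 0, new interval: [2.210000, 2.300000]
Iteration 4:
  c_4 = (2.210000 + 2.300000)/2 = 2.255000
  f(c_4) = f(2.255000) = 0.085025
  f(a) × f(c) < 0, new interval: [2.210000, 2.255000]
Iteration 5:
  c_5 = (2.210000 + 2.255000)/2 = 2.232500
  f(c_5) = f(2.232500) = -0.015944
  f(a) × f(c) ≥ 0, new interval: [2.232500, 2.255000]
Iteration 6:
  c_6 = (2.232500 + 2.255000)/2 = 2.243750
  f(c_6) = f(2.243750) = 0.034414
  f(a) × f(c) < 0, new interval: [2.232500, 2.243750]
Iteration 7:
  c_7 = (2.232500 + 2.243750)/2 = 2.238125
  f(c_7) = f(2.238125) = 0.009204
  f(a) × f(c) < 0, new interval: [2.232500, 2.238125]

After 7 iteration(s), the approximation is c_7 = 2.238125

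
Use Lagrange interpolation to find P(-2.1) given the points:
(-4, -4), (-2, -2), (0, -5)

Lagrange interpolation formula:
P(x) = Σ yᵢ × Lᵢ(x)
where Lᵢ(x) = Π_{j≠i} (x - xⱼ)/(xᵢ - xⱼ)

L_0(-2.1) = (-2.1 - (-2))/(-4 - (-2)) × (-2.1 - 0)/(-4 - 0) = 0.026250
L_1(-2.1) = (-2.1 - (-4))/(-2 - (-4)) × (-2.1 - 0)/(-2 - 0) = 0.997500
L_2(-2.1) = (-2.1 - (-4))/(0 - (-4)) × (-2.1 - (-2))/(0 - (-2)) = -0.023750

P(-2.1) = (-4)×L_0(-2.1) + (-2)×L_1(-2.1) + (-5)×L_2(-2.1)
P(-2.1) = -1.981250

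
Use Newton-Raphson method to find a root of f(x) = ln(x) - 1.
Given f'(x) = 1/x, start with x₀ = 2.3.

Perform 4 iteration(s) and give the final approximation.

f(x) = ln(x) - 1
f'(x) = 1/x
x₀ = 2.3

Newton-Raphson formula: x_{n+1} = x_n - f(x_n)/f'(x_n)

Iteration 1:
  f(2.300000) = -0.167091
  f'(2.300000) = 0.434783
  x_1 = 2.300000 - (-0.167091)/0.434783 = 2.684309
Iteration 2:
  f(2.684309) = -0.012577
  f'(2.684309) = 0.372535
  x_2 = 2.684309 - (-0.012577)/0.372535 = 2.718069
Iteration 3:
  f(2.718069) = -0.000078
  f'(2.718069) = 0.367908
  x_3 = 2.718069 - (-0.000078)/0.367908 = 2.718282
Iteration 4:
  f(2.718282) = 0.000000
  f'(2.718282) = 0.367879
  x_4 = 2.718282 - 0.000000/0.367879 = 2.718282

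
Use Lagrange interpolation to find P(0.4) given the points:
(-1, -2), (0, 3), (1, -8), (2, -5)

Lagrange interpolation formula:
P(x) = Σ yᵢ × Lᵢ(x)
where Lᵢ(x) = Π_{j≠i} (x - xⱼ)/(xᵢ - xⱼ)

L_0(0.4) = (0.4 - 0)/(-1 - 0) × (0.4 - 1)/(-1 - 1) × (0.4 - 2)/(-1 - 2) = -0.064000
L_1(0.4) = (0.4 - (-1))/(0 - (-1)) × (0.4 - 1)/(0 - 1) × (0.4 - 2)/(0 - 2) = 0.672000
L_2(0.4) = (0.4 - (-1))/(1 - (-1)) × (0.4 - 0)/(1 - 0) × (0.4 - 2)/(1 - 2) = 0.448000
L_3(0.4) = (0.4 - (-1))/(2 - (-1)) × (0.4 - 0)/(2 - 0) × (0.4 - 1)/(2 - 1) = -0.056000

P(0.4) = (-2)×L_0(0.4) + 3×L_1(0.4) + (-8)×L_2(0.4) + (-5)×L_3(0.4)
P(0.4) = -1.160000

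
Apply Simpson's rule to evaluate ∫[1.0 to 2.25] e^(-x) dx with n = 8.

f(x) = e^(-x)
a = 1.0, b = 2.25, n = 8
h = (b - a)/n = 0.156250

Simpson's rule: (h/3)[f(x₀) + 4f(x₁) + 2f(x₂) + ... + f(xₙ)]

x_0 = 1.0000, f(x_0) = 0.367879, coefficient = 1
x_1 = 1.1562, f(x_1) = 0.314664, coefficient = 4
x_2 = 1.3125, f(x_2) = 0.269146, coefficient = 2
x_3 = 1.4688, f(x_3) = 0.230213, coefficient = 4
x_4 = 1.6250, f(x_4) = 0.196912, coefficient = 2
x_5 = 1.7812, f(x_5) = 0.168427, coefficient = 4
x_6 = 1.9375, f(x_6) = 0.144064, coefficient = 2
x_7 = 2.0938, f(x_7) = 0.123224, coefficient = 4
x_8 = 2.2500, f(x_8) = 0.105399, coefficient = 1

I ≈ (0.156250/3) × 5.039637 = 0.262481
Exact value: 0.262480
Error: 0.000001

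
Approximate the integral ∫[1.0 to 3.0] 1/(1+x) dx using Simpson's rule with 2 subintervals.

f(x) = 1/(1+x)
a = 1.0, b = 3.0, n = 2
h = (b - a)/n = 1.000000

Simpson's rule: (h/3)[f(x₀) + 4f(x₁) + 2f(x₂) + ... + f(xₙ)]

x_0 = 1.0000, f(x_0) = 0.500000, coefficient = 1
x_1 = 2.0000, f(x_1) = 0.333333, coefficient = 4
x_2 = 3.0000, f(x_2) = 0.250000, coefficient = 1

I ≈ (1.000000/3) × 2.083333 = 0.694444
Exact value: 0.693147
Error: 0.001297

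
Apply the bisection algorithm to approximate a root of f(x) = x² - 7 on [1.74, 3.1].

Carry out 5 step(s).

f(x) = x² - 7
Initial interval: [1.74, 3.1]

Iteration 1:
  c_1 = (1.740000 + 3.100000)/2 = 2.420000
  f(c_1) = f(2.420000) = -1.143600
  f(a) × f(c) ≥ 0, new interval: [2.420000, 3.100000]
Iteration 2:
  c_2 = (2.420000 + 3.100000)/2 = 2.760000
  f(c_2) = f(2.760000) = 0.617600
  f(a) × f(c) < 0, new interval: [2.420000, 2.760000]
Iteration 3:
  c_3 = (2.420000 + 2.760000)/2 = 2.590000
  f(c_3) = f(2.590000) = -0.291900
  f(a) × f(c) ≥ 0, new interval: [2.590000, 2.760000]
Iteration 4:
  c_4 = (2.590000 + 2.760000)/2 = 2.675000
  f(c_4) = f(2.675000) = 0.155625
  f(a) × f(c) < 0, new interval: [2.590000, 2.675000]
Iteration 5:
  c_5 = (2.590000 + 2.675000)/2 = 2.632500
  f(c_5) = f(2.632500) = -0.069944
  f(a) × f(c) ≥ 0, new interval: [2.632500, 2.675000]

After 5 iteration(s), the approximation is c_5 = 2.632500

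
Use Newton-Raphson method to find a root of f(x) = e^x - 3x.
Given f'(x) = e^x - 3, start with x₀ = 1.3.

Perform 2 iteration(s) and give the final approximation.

f(x) = e^x - 3x
f'(x) = e^x - 3
x₀ = 1.3

Newton-Raphson formula: x_{n+1} = x_n - f(x_n)/f'(x_n)

Iteration 1:
  f(1.300000) = -0.230703
  f'(1.300000) = 0.669297
  x_1 = 1.300000 - (-0.230703)/0.669297 = 1.644695
Iteration 2:
  f(1.644695) = 0.245345
  f'(1.644695) = 2.179431
  x_2 = 1.644695 - 0.245345/2.179431 = 1.532122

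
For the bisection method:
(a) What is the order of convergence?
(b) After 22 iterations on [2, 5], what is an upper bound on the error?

(a) Bisection has linear (order 1) convergence; the error is halved each step.

(b) Error bound = (b-a)/2^n = (5 - 2)/2^{22}
    = 3/2^{22}

(a) 1 (linear); (b) error ≤ 7.15e-07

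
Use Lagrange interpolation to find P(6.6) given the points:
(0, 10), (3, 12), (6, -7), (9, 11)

Lagrange interpolation formula:
P(x) = Σ yᵢ × Lᵢ(x)
where Lᵢ(x) = Π_{j≠i} (x - xⱼ)/(xᵢ - xⱼ)

L_0(6.6) = (6.6 - 3)/(0 - 3) × (6.6 - 6)/(0 - 6) × (6.6 - 9)/(0 - 9) = 0.032000
L_1(6.6) = (6.6 - 0)/(3 - 0) × (6.6 - 6)/(3 - 6) × (6.6 - 9)/(3 - 9) = -0.176000
L_2(6.6) = (6.6 - 0)/(6 - 0) × (6.6 - 3)/(6 - 3) × (6.6 - 9)/(6 - 9) = 1.056000
L_3(6.6) = (6.6 - 0)/(9 - 0) × (6.6 - 3)/(9 - 3) × (6.6 - 6)/(9 - 6) = 0.088000

P(6.6) = 10×L_0(6.6) + 12×L_1(6.6) + (-7)×L_2(6.6) + 11×L_3(6.6)
P(6.6) = -8.216000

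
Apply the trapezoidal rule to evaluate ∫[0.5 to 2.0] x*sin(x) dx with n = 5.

f(x) = x*sin(x)
a = 0.5, b = 2.0, n = 5
h = (b - a)/n = 0.300000

Trapezoidal rule: (h/2)[f(x₀) + 2f(x₁) + 2f(x₂) + ... + f(xₙ)]

x_0 = 0.5000, f(x_0) = 0.239713, coefficient = 1
x_1 = 0.8000, f(x_1) = 0.573885, coefficient = 2
x_2 = 1.1000, f(x_2) = 0.980328, coefficient = 2
x_3 = 1.4000, f(x_3) = 1.379630, coefficient = 2
x_4 = 1.7000, f(x_4) = 1.685830, coefficient = 2
x_5 = 2.0000, f(x_5) = 1.818595, coefficient = 1

I ≈ (0.300000/2) × 11.297653 = 1.694648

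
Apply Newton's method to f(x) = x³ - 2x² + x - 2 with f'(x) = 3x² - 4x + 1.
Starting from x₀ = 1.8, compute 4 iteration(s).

f(x) = x³ - 2x² + x - 2
f'(x) = 3x² - 4x + 1
x₀ = 1.8

Newton-Raphson formula: x_{n+1} = x_n - f(x_n)/f'(x_n)

Iteration 1:
  f(1.800000) = -0.848000
  f'(1.800000) = 3.520000
  x_1 = 1.800000 - (-0.848000)/3.520000 = 2.040909
Iteration 2:
  f(2.040909) = 0.211308
  f'(2.040909) = 5.332293
  x_2 = 2.040909 - 0.211308/5.332293 = 2.001281
Iteration 3:
  f(2.001281) = 0.006412
  f'(2.001281) = 5.010254
  x_3 = 2.001281 - 0.006412/5.010254 = 2.000001
Iteration 4:
  f(2.000001) = 0.000007
  f'(2.000001) = 5.000010
  x_4 = 2.000001 - 0.000007/5.000010 = 2.000000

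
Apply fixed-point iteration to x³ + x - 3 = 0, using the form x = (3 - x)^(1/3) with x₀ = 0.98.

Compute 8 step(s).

Equation: x³ + x - 3 = 0
Fixed-point form: x = (3 - x)^(1/3)
x₀ = 0.98

x_1 = g(0.980000) = 1.264107
x_2 = g(1.264107) = 1.201824
x_3 = g(1.201824) = 1.216029
x_4 = g(1.216029) = 1.212819
x_5 = g(1.212819) = 1.213546
x_6 = g(1.213546) = 1.213381
x_7 = g(1.213381) = 1.213419
x_8 = g(1.213419) = 1.213410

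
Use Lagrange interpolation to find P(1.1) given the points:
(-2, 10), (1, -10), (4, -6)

Lagrange interpolation formula:
P(x) = Σ yᵢ × Lᵢ(x)
where Lᵢ(x) = Π_{j≠i} (x - xⱼ)/(xᵢ - xⱼ)

L_0(1.1) = (1.1 - 1)/(-2 - 1) × (1.1 - 4)/(-2 - 4) = -0.016111
L_1(1.1) = (1.1 - (-2))/(1 - (-2)) × (1.1 - 4)/(1 - 4) = 0.998889
L_2(1.1) = (1.1 - (-2))/(4 - (-2)) × (1.1 - 1)/(4 - 1) = 0.017222

P(1.1) = 10×L_0(1.1) + (-10)×L_1(1.1) + (-6)×L_2(1.1)
P(1.1) = -10.253333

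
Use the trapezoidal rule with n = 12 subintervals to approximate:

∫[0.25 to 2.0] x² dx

f(x) = x²
a = 0.25, b = 2.0, n = 12
h = (b - a)/n = 0.145833

Trapezoidal rule: (h/2)[f(x₀) + 2f(x₁) + 2f(x₂) + ... + f(xₙ)]

x_0 = 0.2500, f(x_0) = 0.062500, coefficient = 1
x_1 = 0.3958, f(x_1) = 0.156684, coefficient = 2
x_2 = 0.5417, f(x_2) = 0.293403, coefficient = 2
x_3 = 0.6875, f(x_3) = 0.472656, coefficient = 2
x_4 = 0.8333, f(x_4) = 0.694444, coefficient = 2
x_5 = 0.9792, f(x_5) = 0.958767, coefficient = 2
x_6 = 1.1250, f(x_6) = 1.265625, coefficient = 2
x_7 = 1.2708, f(x_7) = 1.615017, coefficient = 2
x_8 = 1.4167, f(x_8) = 2.006944, coefficient = 2
x_9 = 1.5625, f(x_9) = 2.441406, coefficient = 2
x_10 = 1.7083, f(x_10) = 2.918403, coefficient = 2
x_11 = 1.8542, f(x_11) = 3.437934, coefficient = 2
x_12 = 2.0000, f(x_12) = 4.000000, coefficient = 1

I ≈ (0.145833/2) × 36.585069 = 2.667661
Exact value: 2.661458
Error: 0.006203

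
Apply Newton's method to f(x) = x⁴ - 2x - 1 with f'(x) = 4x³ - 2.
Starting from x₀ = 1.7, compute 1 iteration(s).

f(x) = x⁴ - 2x - 1
f'(x) = 4x³ - 2
x₀ = 1.7

Newton-Raphson formula: x_{n+1} = x_n - f(x_n)/f'(x_n)

Iteration 1:
  f(1.700000) = 3.952100
  f'(1.700000) = 17.652000
  x_1 = 1.700000 - 3.952100/17.652000 = 1.476110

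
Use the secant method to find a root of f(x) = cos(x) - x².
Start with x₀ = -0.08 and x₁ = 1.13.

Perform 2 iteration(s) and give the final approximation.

f(x) = cos(x) - x²
x₀ = -0.08, x₁ = 1.13

Secant formula: x_{n+1} = x_n - f(x_n)(x_n - x_{n-1})/(f(x_n) - f(x_{n-1}))

Iteration 1:
  f(-0.080000) = 0.990402
  f(1.130000) = -0.850240
  x_2 = 1.130000 - (-0.850240)×(1.130000 - (-0.080000))/(-0.850240 - 0.990402)
       = 0.571070
Iteration 2:
  f(1.130000) = -0.850240
  f(0.571070) = 0.515203
  x_3 = 0.571070 - 0.515203×(0.571070 - 1.130000)/(0.515203 - (-0.850240))
       = 0.781963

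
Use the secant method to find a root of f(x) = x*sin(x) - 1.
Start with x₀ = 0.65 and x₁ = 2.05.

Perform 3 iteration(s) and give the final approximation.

f(x) = x*sin(x) - 1
x₀ = 0.65, x₁ = 2.05

Secant formula: x_{n+1} = x_n - f(x_n)(x_n - x_{n-1})/(f(x_n) - f(x_{n-1}))

Iteration 1:
  f(0.650000) = -0.606629
  f(2.050000) = 0.819093
  x_2 = 2.050000 - 0.819093×(2.050000 - 0.650000)/(0.819093 - (-0.606629))
       = 1.245685
Iteration 2:
  f(2.050000) = 0.819093
  f(1.245685) = 0.180429
  x_3 = 1.245685 - 0.180429×(1.245685 - 2.050000)/(0.180429 - 0.819093)
       = 1.018457
Iteration 3:
  f(1.245685) = 0.180429
  f(1.018457) = -0.132989
  x_4 = 1.018457 - (-0.132989)×(1.018457 - 1.245685)/(-0.132989 - 0.180429)
       = 1.114873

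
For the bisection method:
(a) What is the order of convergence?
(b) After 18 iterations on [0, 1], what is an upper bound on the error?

(a) Bisection has linear (order 1) convergence; the error is halved each step.

(b) Error bound = (b-a)/2^n = (1 - 0)/2^{18}
    = 1/2^{18}

(a) 1 (linear); (b) error ≤ 3.81e-06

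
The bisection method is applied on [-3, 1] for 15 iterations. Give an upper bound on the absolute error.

Bisection error bound: |error| ≤ (b-a)/2^n
|error| ≤ (1 - (-3))/2^15 = 4/2^15
|error| ≤ 0.0001220703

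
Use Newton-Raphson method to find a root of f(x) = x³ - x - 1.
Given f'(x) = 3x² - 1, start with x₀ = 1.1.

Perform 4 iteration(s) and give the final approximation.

f(x) = x³ - x - 1
f'(x) = 3x² - 1
x₀ = 1.1

Newton-Raphson formula: x_{n+1} = x_n - f(x_n)/f'(x_n)

Iteration 1:
  f(1.100000) = -0.769000
  f'(1.100000) = 2.630000
  x_1 = 1.100000 - (-0.769000)/2.630000 = 1.392395
Iteration 2:
  f(1.392395) = 0.307132
  f'(1.392395) = 4.816295
  x_2 = 1.392395 - 0.307132/4.816295 = 1.328626
Iteration 3:
  f(1.328626) = 0.016727
  f'(1.328626) = 4.295742
  x_3 = 1.328626 - 0.016727/4.295742 = 1.324732
Iteration 4:
  f(1.324732) = 0.000060
  f'(1.324732) = 4.264746
  x_4 = 1.324732 - 0.000060/4.264746 = 1.324718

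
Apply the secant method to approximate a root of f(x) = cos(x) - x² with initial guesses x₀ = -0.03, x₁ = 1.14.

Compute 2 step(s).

f(x) = cos(x) - x²
x₀ = -0.03, x₁ = 1.14

Secant formula: x_{n+1} = x_n - f(x_n)(x_n - x_{n-1})/(f(x_n) - f(x_{n-1}))

Iteration 1:
  f(-0.030000) = 0.998650
  f(1.140000) = -0.882005
  x_2 = 1.140000 - (-0.882005)×(1.140000 - (-0.030000))/(-0.882005 - 0.998650)
       = 0.591284
Iteration 2:
  f(1.140000) = -0.882005
  f(0.591284) = 0.480609
  x_3 = 0.591284 - 0.480609×(0.591284 - 1.140000)/(0.480609 - (-0.882005))
       = 0.784822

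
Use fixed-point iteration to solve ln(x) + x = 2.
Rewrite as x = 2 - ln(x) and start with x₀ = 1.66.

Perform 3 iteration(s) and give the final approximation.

Equation: ln(x) + x = 2
Fixed-point form: x = 2 - ln(x)
x₀ = 1.66

x_1 = g(1.660000) = 1.493182
x_2 = g(1.493182) = 1.599090
x_3 = g(1.599090) = 1.530565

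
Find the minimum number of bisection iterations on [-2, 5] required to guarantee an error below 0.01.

We need (b-a)/2^n ≤ 0.01
(5 - (-2))/2^n ≤ 0.01
7/2^n ≤ 0.01
2^n ≥ 700
n ≥ log₂(700) = 9.45
n ≥ 10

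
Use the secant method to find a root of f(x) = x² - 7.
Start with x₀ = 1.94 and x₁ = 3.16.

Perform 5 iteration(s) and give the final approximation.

f(x) = x² - 7
x₀ = 1.94, x₁ = 3.16

Secant formula: x_{n+1} = x_n - f(x_n)(x_n - x_{n-1})/(f(x_n) - f(x_{n-1}))

Iteration 1:
  f(1.940000) = -3.236400
  f(3.160000) = 2.985600
  x_2 = 3.160000 - 2.985600×(3.160000 - 1.940000)/(2.985600 - (-3.236400))
       = 2.574588
Iteration 2:
  f(3.160000) = 2.985600
  f(2.574588) = -0.371495
  x_3 = 2.574588 - (-0.371495)×(2.574588 - 3.160000)/(-0.371495 - 2.985600)
       = 2.639370
Iteration 3:
  f(2.574588) = -0.371495
  f(2.639370) = -0.033727
  x_4 = 2.639370 - (-0.033727)×(2.639370 - 2.574588)/(-0.033727 - (-0.371495))
       = 2.645838
Iteration 4:
  f(2.639370) = -0.033727
  f(2.645838) = 0.000461
  x_5 = 2.645838 - 0.000461×(2.645838 - 2.639370)/(0.000461 - (-0.033727))
       = 2.645751
Iteration 5:
  f(2.645838) = 0.000461
  f(2.645751) = -0.000001
  x_6 = 2.645751 - (-0.000001)×(2.645751 - 2.645838)/(-0.000001 - 0.000461)
       = 2.645751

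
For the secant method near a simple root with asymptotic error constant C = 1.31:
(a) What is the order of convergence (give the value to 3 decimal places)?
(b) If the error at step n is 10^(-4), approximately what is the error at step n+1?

(a) Secant method has superlinear convergence with order φ = (1+√5)/2 ≈ 1.618.
    This means |e_{n+1}| ≈ C|e_n|^1.618.

(b) With |e_n| = 10^(-4) and C = 1.31:
    |e_{n+1}| ≈ 1.31 × (10^(-4))^1.618 = 1.31 × 10^(-6.47)

(a) ≈ 1.618 (golden ratio); (b) |e_{n+1}| ≈ 4.417e-07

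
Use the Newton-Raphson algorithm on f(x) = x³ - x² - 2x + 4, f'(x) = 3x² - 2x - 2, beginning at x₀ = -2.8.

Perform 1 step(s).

f(x) = x³ - x² - 2x + 4
f'(x) = 3x² - 2x - 2
x₀ = -2.8

Newton-Raphson formula: x_{n+1} = x_n - f(x_n)/f'(x_n)

Iteration 1:
  f(-2.800000) = -20.192000
  f'(-2.800000) = 27.120000
  x_1 = -2.800000 - (-20.192000)/27.120000 = -2.055457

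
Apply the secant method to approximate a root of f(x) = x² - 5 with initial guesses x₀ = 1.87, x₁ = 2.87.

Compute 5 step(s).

f(x) = x² - 5
x₀ = 1.87, x₁ = 2.87

Secant formula: x_{n+1} = x_n - f(x_n)(x_n - x_{n-1})/(f(x_n) - f(x_{n-1}))

Iteration 1:
  f(1.870000) = -1.503100
  f(2.870000) = 3.236900
  x_2 = 2.870000 - 3.236900×(2.870000 - 1.870000)/(3.236900 - (-1.503100))
       = 2.187110
Iteration 2:
  f(2.870000) = 3.236900
  f(2.187110) = -0.216551
  x_3 = 2.187110 - (-0.216551)×(2.187110 - 2.870000)/(-0.216551 - 3.236900)
       = 2.229931
Iteration 3:
  f(2.187110) = -0.216551
  f(2.229931) = -0.027408
  x_4 = 2.229931 - (-0.027408)×(2.229931 - 2.187110)/(-0.027408 - (-0.216551))
       = 2.236136
Iteration 4:
  f(2.229931) = -0.027408
  f(2.236136) = 0.000304
  x_5 = 2.236136 - 0.000304×(2.236136 - 2.229931)/(0.000304 - (-0.027408))
       = 2.236068
Iteration 5:
  f(2.236136) = 0.000304
  f(2.236068) = 0.000000
  x_6 = 2.236068 - 0.000000×(2.236068 - 2.236136)/(0.000000 - 0.000304)
       = 2.236068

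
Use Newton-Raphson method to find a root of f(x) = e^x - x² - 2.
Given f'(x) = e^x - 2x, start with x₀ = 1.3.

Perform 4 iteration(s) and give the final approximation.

f(x) = e^x - x² - 2
f'(x) = e^x - 2x
x₀ = 1.3

Newton-Raphson formula: x_{n+1} = x_n - f(x_n)/f'(x_n)

Iteration 1:
  f(1.300000) = -0.020703
  f'(1.300000) = 1.069297
  x_1 = 1.300000 - (-0.020703)/1.069297 = 1.319362
Iteration 2:
  f(1.319362) = 0.000317
  f'(1.319362) = 1.102309
  x_2 = 1.319362 - 0.000317/1.102309 = 1.319074
Iteration 3:
  f(1.319074) = 0.000000
  f'(1.319074) = 1.101808
  x_3 = 1.319074 - 0.000000/1.101808 = 1.319074
Iteration 4:
  f(1.319074) = 0.000000
  f'(1.319074) = 1.101808
  x_4 = 1.319074 - 0.000000/1.101808 = 1.319074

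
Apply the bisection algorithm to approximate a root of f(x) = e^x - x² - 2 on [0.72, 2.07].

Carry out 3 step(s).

f(x) = e^x - x² - 2
Initial interval: [0.72, 2.07]

Iteration 1:
  c_1 = (0.720000 + 2.070000)/2 = 1.395000
  f(c_1) = f(1.395000) = 0.088950
  f(a) × f(c) < 0, new interval: [0.720000, 1.395000]
Iteration 2:
  c_2 = (0.720000 + 1.395000)/2 = 1.057500
  f(c_2) = f(1.057500) = -0.239142
  f(a) × f(c) ≥ 0, new interval: [1.057500, 1.395000]
Iteration 3:
  c_3 = (1.057500 + 1.395000)/2 = 1.226250
  f(c_3) = f(1.226250) = -0.095265
  f(a) × f(c) ≥ 0, new interval: [1.226250, 1.395000]

After 3 iteration(s), the approximation is c_3 = 1.226250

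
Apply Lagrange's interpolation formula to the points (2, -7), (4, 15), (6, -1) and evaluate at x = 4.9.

Lagrange interpolation formula:
P(x) = Σ yᵢ × Lᵢ(x)
where Lᵢ(x) = Π_{j≠i} (x - xⱼ)/(xᵢ - xⱼ)

L_0(4.9) = (4.9 - 4)/(2 - 4) × (4.9 - 6)/(2 - 6) = -0.123750
L_1(4.9) = (4.9 - 2)/(4 - 2) × (4.9 - 6)/(4 - 6) = 0.797500
L_2(4.9) = (4.9 - 2)/(6 - 2) × (4.9 - 4)/(6 - 4) = 0.326250

P(4.9) = (-7)×L_0(4.9) + 15×L_1(4.9) + (-1)×L_2(4.9)
P(4.9) = 12.502500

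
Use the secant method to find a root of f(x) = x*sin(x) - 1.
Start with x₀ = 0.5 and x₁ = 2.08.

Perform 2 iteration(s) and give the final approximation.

f(x) = x*sin(x) - 1
x₀ = 0.5, x₁ = 2.08

Secant formula: x_{n+1} = x_n - f(x_n)(x_n - x_{n-1})/(f(x_n) - f(x_{n-1}))

Iteration 1:
  f(0.500000) = -0.760287
  f(2.080000) = 0.816117
  x_2 = 2.080000 - 0.816117×(2.080000 - 0.500000)/(0.816117 - (-0.760287))
       = 1.262022
Iteration 2:
  f(2.080000) = 0.816117
  f(1.262022) = 0.202336
  x_3 = 1.262022 - 0.202336×(1.262022 - 2.080000)/(0.202336 - 0.816117)
       = 0.992370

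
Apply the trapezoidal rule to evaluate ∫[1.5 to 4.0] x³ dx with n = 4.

f(x) = x³
a = 1.5, b = 4.0, n = 4
h = (b - a)/n = 0.625000

Trapezoidal rule: (h/2)[f(x₀) + 2f(x₁) + 2f(x₂) + ... + f(xₙ)]

x_0 = 1.5000, f(x_0) = 3.375000, coefficient = 1
x_1 = 2.1250, f(x_1) = 9.595703, coefficient = 2
x_2 = 2.7500, f(x_2) = 20.796875, coefficient = 2
x_3 = 3.3750, f(x_3) = 38.443359, coefficient = 2
x_4 = 4.0000, f(x_4) = 64.000000, coefficient = 1

I ≈ (0.625000/2) × 205.046875 = 64.077148
Exact value: 62.734375
Error: 1.342773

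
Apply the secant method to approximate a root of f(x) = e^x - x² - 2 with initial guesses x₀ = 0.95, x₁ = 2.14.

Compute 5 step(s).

f(x) = e^x - x² - 2
x₀ = 0.95, x₁ = 2.14

Secant formula: x_{n+1} = x_n - f(x_n)(x_n - x_{n-1})/(f(x_n) - f(x_{n-1}))

Iteration 1:
  f(0.950000) = -0.316790
  f(2.140000) = 1.919838
  x_2 = 2.140000 - 1.919838×(2.140000 - 0.950000)/(1.919838 - (-0.316790))
       = 1.118549
Iteration 2:
  f(2.140000) = 1.919838
  f(1.118549) = -0.190742
  x_3 = 1.118549 - (-0.190742)×(1.118549 - 2.140000)/(-0.190742 - 1.919838)
       = 1.210861
Iteration 3:
  f(1.118549) = -0.190742
  f(1.210861) = -0.109811
  x_4 = 1.210861 - (-0.109811)×(1.210861 - 1.118549)/(-0.109811 - (-0.190742))
       = 1.336115
Iteration 4:
  f(1.210861) = -0.109811
  f(1.336115) = 0.019032
  x_5 = 1.336115 - 0.019032×(1.336115 - 1.210861)/(0.019032 - (-0.109811))
       = 1.317613
Iteration 5:
  f(1.336115) = 0.019032
  f(1.317613) = -0.001607
  x_6 = 1.317613 - (-0.001607)×(1.317613 - 1.336115)/(-0.001607 - 0.019032)
       = 1.319054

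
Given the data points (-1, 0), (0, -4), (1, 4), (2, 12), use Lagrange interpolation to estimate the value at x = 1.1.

Lagrange interpolation formula:
P(x) = Σ yᵢ × Lᵢ(x)
where Lᵢ(x) = Π_{j≠i} (x - xⱼ)/(xᵢ - xⱼ)

L_0(1.1) = (1.1 - 0)/(-1 - 0) × (1.1 - 1)/(-1 - 1) × (1.1 - 2)/(-1 - 2) = 0.016500
L_1(1.1) = (1.1 - (-1))/(0 - (-1)) × (1.1 - 1)/(0 - 1) × (1.1 - 2)/(0 - 2) = -0.094500
L_2(1.1) = (1.1 - (-1))/(1 - (-1)) × (1.1 - 0)/(1 - 0) × (1.1 - 2)/(1 - 2) = 1.039500
L_3(1.1) = (1.1 - (-1))/(2 - (-1)) × (1.1 - 0)/(2 - 0) × (1.1 - 1)/(2 - 1) = 0.038500

P(1.1) = 0×L_0(1.1) + (-4)×L_1(1.1) + 4×L_2(1.1) + 12×L_3(1.1)
P(1.1) = 4.998000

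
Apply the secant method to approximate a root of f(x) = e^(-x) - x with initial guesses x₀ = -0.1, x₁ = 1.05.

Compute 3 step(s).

f(x) = e^(-x) - x
x₀ = -0.1, x₁ = 1.05

Secant formula: x_{n+1} = x_n - f(x_n)(x_n - x_{n-1})/(f(x_n) - f(x_{n-1}))

Iteration 1:
  f(-0.100000) = 1.205171
  f(1.050000) = -0.700062
  x_2 = 1.050000 - (-0.700062)×(1.050000 - (-0.100000))/(-0.700062 - 1.205171)
       = 0.627442
Iteration 2:
  f(1.050000) = -0.700062
  f(0.627442) = -0.093486
  x_3 = 0.627442 - (-0.093486)×(0.627442 - 1.050000)/(-0.093486 - (-0.700062))
       = 0.562317
Iteration 3:
  f(0.627442) = -0.093486
  f(0.562317) = 0.007570
  x_4 = 0.562317 - 0.007570×(0.562317 - 0.627442)/(0.007570 - (-0.093486))
       = 0.567196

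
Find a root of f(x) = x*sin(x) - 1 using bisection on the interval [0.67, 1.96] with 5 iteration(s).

f(x) = x*sin(x) - 1
Initial interval: [0.67, 1.96]

Iteration 1:
  c_1 = (0.670000 + 1.960000)/2 = 1.315000
  f(c_1) = f(1.315000) = 0.272213
  f(a) × f(c) < 0, new interval: [0.670000, 1.315000]
Iteration 2:
  c_2 = (0.670000 + 1.315000)/2 = 0.992500
  f(c_2) = f(0.992500) = -0.168885
  f(a) × f(c) ≥ 0, new interval: [0.992500, 1.315000]
Iteration 3:
  c_3 = (0.992500 + 1.315000)/2 = 1.153750
  f(c_3) = f(1.153750) = 0.054861
  f(a) × f(c) < 0, new interval: [0.992500, 1.153750]
Iteration 4:
  c_4 = (0.992500 + 1.153750)/2 = 1.073125
  f(c_4) = f(1.073125) = -0.057049
  f(a) × f(c) ≥ 0, new interval: [1.073125, 1.153750]
Iteration 5:
  c_5 = (1.073125 + 1.153750)/2 = 1.113438
  f(c_5) = f(1.113438) = -0.000999
  f(a) × f(c) ≥ 0, new interval: [1.113438, 1.153750]

After 5 iteration(s), the approximation is c_5 = 1.113438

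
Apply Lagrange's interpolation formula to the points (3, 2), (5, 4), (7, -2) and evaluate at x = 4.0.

Lagrange interpolation formula:
P(x) = Σ yᵢ × Lᵢ(x)
where Lᵢ(x) = Π_{j≠i} (x - xⱼ)/(xᵢ - xⱼ)

L_0(4.0) = (4.0 - 5)/(3 - 5) × (4.0 - 7)/(3 - 7) = 0.375000
L_1(4.0) = (4.0 - 3)/(5 - 3) × (4.0 - 7)/(5 - 7) = 0.750000
L_2(4.0) = (4.0 - 3)/(7 - 3) × (4.0 - 5)/(7 - 5) = -0.125000

P(4.0) = 2×L_0(4.0) + 4×L_1(4.0) + (-2)×L_2(4.0)
P(4.0) = 4.000000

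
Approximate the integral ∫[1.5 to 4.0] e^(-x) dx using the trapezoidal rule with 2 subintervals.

f(x) = e^(-x)
a = 1.5, b = 4.0, n = 2
h = (b - a)/n = 1.250000

Trapezoidal rule: (h/2)[f(x₀) + 2f(x₁) + 2f(x₂) + ... + f(xₙ)]

x_0 = 1.5000, f(x_0) = 0.223130, coefficient = 1
x_1 = 2.7500, f(x_1) = 0.063928, coefficient = 2
x_2 = 4.0000, f(x_2) = 0.018316, coefficient = 1

I ≈ (1.250000/2) × 0.369302 = 0.230813
Exact value: 0.204815
Error: 0.025999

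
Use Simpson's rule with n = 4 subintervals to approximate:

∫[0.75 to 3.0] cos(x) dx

f(x) = cos(x)
a = 0.75, b = 3.0, n = 4
h = (b - a)/n = 0.562500

Simpson's rule: (h/3)[f(x₀) + 4f(x₁) + 2f(x₂) + ... + f(xₙ)]

x_0 = 0.7500, f(x_0) = 0.731689, coefficient = 1
x_1 = 1.3125, f(x_1) = 0.255434, coefficient = 4
x_2 = 1.8750, f(x_2) = -0.299534, coefficient = 2
x_3 = 2.4375, f(x_3) = -0.762199, coefficient = 4
x_4 = 3.0000, f(x_4) = -0.989992, coefficient = 1

I ≈ (0.562500/3) × -2.884432 = -0.540831
Exact value: -0.540519
Error: 0.000312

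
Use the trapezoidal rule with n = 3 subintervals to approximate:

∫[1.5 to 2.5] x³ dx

f(x) = x³
a = 1.5, b = 2.5, n = 3
h = (b - a)/n = 0.333333

Trapezoidal rule: (h/2)[f(x₀) + 2f(x₁) + 2f(x₂) + ... + f(xₙ)]

x_0 = 1.5000, f(x_0) = 3.375000, coefficient = 1
x_1 = 1.8333, f(x_1) = 6.162037, coefficient = 2
x_2 = 2.1667, f(x_2) = 10.171296, coefficient = 2
x_3 = 2.5000, f(x_3) = 15.625000, coefficient = 1

I ≈ (0.333333/2) × 51.666667 = 8.611111
Exact value: 8.500000
Error: 0.111111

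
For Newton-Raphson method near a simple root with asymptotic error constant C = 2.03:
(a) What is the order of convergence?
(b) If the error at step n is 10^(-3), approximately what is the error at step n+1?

(a) Newton-Raphson has quadratic (order 2) convergence near simple roots.
    This means |e_{n+1}| ≈ C|e_n|².

(b) With |e_n| = 10^(-3) and C = 2.03:
    |e_{n+1}| ≈ 2.03 × (10^(-3))² = 2.03 × 10^(-6)

(a) 2 (quadratic); (b) |e_{n+1}| ≈ 2.030e-06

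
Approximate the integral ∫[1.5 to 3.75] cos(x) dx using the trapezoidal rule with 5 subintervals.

f(x) = cos(x)
a = 1.5, b = 3.75, n = 5
h = (b - a)/n = 0.450000

Trapezoidal rule: (h/2)[f(x₀) + 2f(x₁) + 2f(x₂) + ... + f(xₙ)]

x_0 = 1.5000, f(x_0) = 0.070737, coefficient = 1
x_1 = 1.9500, f(x_1) = -0.370181, coefficient = 2
x_2 = 2.4000, f(x_2) = -0.737394, coefficient = 2
x_3 = 2.8500, f(x_3) = -0.957787, coefficient = 2
x_4 = 3.3000, f(x_4) = -0.987480, coefficient = 2
x_5 = 3.7500, f(x_5) = -0.820559, coefficient = 1

I ≈ (0.450000/2) × -6.855505 = -1.542489
Exact value: -1.569056
Error: 0.026568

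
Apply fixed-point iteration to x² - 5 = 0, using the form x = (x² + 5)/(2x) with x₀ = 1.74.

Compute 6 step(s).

Equation: x² - 5 = 0
Fixed-point form: x = (x² + 5)/(2x)
x₀ = 1.74

x_1 = g(1.740000) = 2.306782
x_2 = g(2.306782) = 2.237152
x_3 = g(2.237152) = 2.236068
x_4 = g(2.236068) = 2.236068
x_5 = g(2.236068) = 2.236068
x_6 = g(2.236068) = 2.236068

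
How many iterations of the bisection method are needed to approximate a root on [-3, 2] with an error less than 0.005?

We need (b-a)/2^n ≤ 0.005
(2 - (-3))/2^n ≤ 0.005
5/2^n ≤ 0.005
2^n ≥ 1000
n ≥ log₂(1000) = 9.97
n ≥ 10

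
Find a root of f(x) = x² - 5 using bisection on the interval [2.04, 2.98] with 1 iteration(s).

f(x) = x² - 5
Initial interval: [2.04, 2.98]

Iteration 1:
  c_1 = (2.040000 + 2.980000)/2 = 2.510000
  f(c_1) = f(2.510000) = 1.300100
  f(a) × f(c) < 0, new interval: [2.040000, 2.510000]

After 1 iteration(s), the approximation is c_1 = 2.510000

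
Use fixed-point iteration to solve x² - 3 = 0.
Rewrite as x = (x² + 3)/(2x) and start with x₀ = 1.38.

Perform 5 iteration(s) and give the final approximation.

Equation: x² - 3 = 0
Fixed-point form: x = (x² + 3)/(2x)
x₀ = 1.38

x_1 = g(1.380000) = 1.776957
x_2 = g(1.776957) = 1.732618
x_3 = g(1.732618) = 1.732051
x_4 = g(1.732051) = 1.732051
x_5 = g(1.732051) = 1.732051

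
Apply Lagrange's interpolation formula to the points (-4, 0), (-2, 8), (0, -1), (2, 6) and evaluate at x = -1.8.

Lagrange interpolation formula:
P(x) = Σ yᵢ × Lᵢ(x)
where Lᵢ(x) = Π_{j≠i} (x - xⱼ)/(xᵢ - xⱼ)

L_0(-1.8) = (-1.8 - (-2))/(-4 - (-2)) × (-1.8 - 0)/(-4 - 0) × (-1.8 - 2)/(-4 - 2) = -0.028500
L_1(-1.8) = (-1.8 - (-4))/(-2 - (-4)) × (-1.8 - 0)/(-2 - 0) × (-1.8 - 2)/(-2 - 2) = 0.940500
L_2(-1.8) = (-1.8 - (-4))/(0 - (-4)) × (-1.8 - (-2))/(0 - (-2)) × (-1.8 - 2)/(0 - 2) = 0.104500
L_3(-1.8) = (-1.8 - (-4))/(2 - (-4)) × (-1.8 - (-2))/(2 - (-2)) × (-1.8 - 0)/(2 - 0) = -0.016500

P(-1.8) = 0×L_0(-1.8) + 8×L_1(-1.8) + (-1)×L_2(-1.8) + 6×L_3(-1.8)
P(-1.8) = 7.320500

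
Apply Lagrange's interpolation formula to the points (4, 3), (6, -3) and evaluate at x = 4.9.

Lagrange interpolation formula:
P(x) = Σ yᵢ × Lᵢ(x)
where Lᵢ(x) = Π_{j≠i} (x - xⱼ)/(xᵢ - xⱼ)

L_0(4.9) = (4.9 - 6)/(4 - 6) = 0.550000
L_1(4.9) = (4.9 - 4)/(6 - 4) = 0.450000

P(4.9) = 3×L_0(4.9) + (-3)×L_1(4.9)
P(4.9) = 0.300000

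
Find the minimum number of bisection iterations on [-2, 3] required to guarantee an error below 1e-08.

We need (b-a)/2^n ≤ 1e-08
(3 - (-2))/2^n ≤ 1e-08
5/2^n ≤ 1e-08
2^n ≥ 500000000
n ≥ log₂(500000000) = 28.90
n ≥ 29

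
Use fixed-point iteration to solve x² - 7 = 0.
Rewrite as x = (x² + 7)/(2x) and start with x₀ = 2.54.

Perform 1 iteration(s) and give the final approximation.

Equation: x² - 7 = 0
Fixed-point form: x = (x² + 7)/(2x)
x₀ = 2.54

x_1 = g(2.540000) = 2.647953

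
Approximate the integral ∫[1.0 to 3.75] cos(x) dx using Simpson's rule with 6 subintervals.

f(x) = cos(x)
a = 1.0, b = 3.75, n = 6
h = (b - a)/n = 0.458333

Simpson's rule: (h/3)[f(x₀) + 4f(x₁) + 2f(x₂) + ... + f(xₙ)]

x_0 = 1.0000, f(x_0) = 0.540302, coefficient = 1
x_1 = 1.4583, f(x_1) = 0.112226, coefficient = 4
x_2 = 1.9167, f(x_2) = -0.339016, coefficient = 2
x_3 = 2.3750, f(x_3) = -0.720278, coefficient = 4
x_4 = 2.8333, f(x_4) = -0.952863, coefficient = 2
x_5 = 3.2917, f(x_5) = -0.988760, coefficient = 4
x_6 = 3.7500, f(x_6) = -0.820559, coefficient = 1

I ≈ (0.458333/3) × -9.251264 = -1.413388
Exact value: -1.413032
Error: 0.000355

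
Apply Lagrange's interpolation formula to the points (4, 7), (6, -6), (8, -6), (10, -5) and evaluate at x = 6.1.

Lagrange interpolation formula:
P(x) = Σ yᵢ × Lᵢ(x)
where Lᵢ(x) = Π_{j≠i} (x - xⱼ)/(xᵢ - xⱼ)

L_0(6.1) = (6.1 - 6)/(4 - 6) × (6.1 - 8)/(4 - 8) × (6.1 - 10)/(4 - 10) = -0.015437
L_1(6.1) = (6.1 - 4)/(6 - 4) × (6.1 - 8)/(6 - 8) × (6.1 - 10)/(6 - 10) = 0.972563
L_2(6.1) = (6.1 - 4)/(8 - 4) × (6.1 - 6)/(8 - 6) × (6.1 - 10)/(8 - 10) = 0.051187
L_3(6.1) = (6.1 - 4)/(10 - 4) × (6.1 - 6)/(10 - 6) × (6.1 - 8)/(10 - 8) = -0.008312

P(6.1) = 7×L_0(6.1) + (-6)×L_1(6.1) + (-6)×L_2(6.1) + (-5)×L_3(6.1)
P(6.1) = -6.209000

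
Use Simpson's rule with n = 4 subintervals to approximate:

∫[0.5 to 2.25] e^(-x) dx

f(x) = e^(-x)
a = 0.5, b = 2.25, n = 4
h = (b - a)/n = 0.437500

Simpson's rule: (h/3)[f(x₀) + 4f(x₁) + 2f(x₂) + ... + f(xₙ)]

x_0 = 0.5000, f(x_0) = 0.606531, coefficient = 1
x_1 = 0.9375, f(x_1) = 0.391606, coefficient = 4
x_2 = 1.3750, f(x_2) = 0.252840, coefficient = 2
x_3 = 1.8125, f(x_3) = 0.163246, coefficient = 4
x_4 = 2.2500, f(x_4) = 0.105399, coefficient = 1

I ≈ (0.437500/3) × 3.437014 = 0.501231
Exact value: 0.501131
Error: 0.000100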